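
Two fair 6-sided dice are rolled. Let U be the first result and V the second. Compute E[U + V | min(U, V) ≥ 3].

9

P(min(U, V) ≥ 3) = 4/9.
Summing (U+V)·P(x,y) over outcomes with min(U, V) ≥ 3 gives 4.
E[U + V | min(U, V) ≥ 3] = (4) / (4/9) = 9.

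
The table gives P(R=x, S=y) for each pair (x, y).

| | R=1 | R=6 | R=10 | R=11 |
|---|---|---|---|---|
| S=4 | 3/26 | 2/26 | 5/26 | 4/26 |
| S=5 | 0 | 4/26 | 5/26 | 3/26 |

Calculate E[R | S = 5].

107/12

P(S = 5) = 6/13.
Σ R·P over the event = 6·(4/26) + 10·(5/26) + 11·(3/26) = 107/26.
E[R | S = 5] = (107/26) / (6/13) = 107/12.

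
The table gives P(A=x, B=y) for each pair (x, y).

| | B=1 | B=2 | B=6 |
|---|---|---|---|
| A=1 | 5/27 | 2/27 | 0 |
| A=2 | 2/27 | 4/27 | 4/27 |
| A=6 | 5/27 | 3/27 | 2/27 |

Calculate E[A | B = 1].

13/4

P(B = 1) = 4/9.
Σ A·P over the event = 1·(5/27) + 2·(2/27) + 6·(5/27) = 13/9.
E[A | B = 1] = (13/9) / (4/9) = 13/4.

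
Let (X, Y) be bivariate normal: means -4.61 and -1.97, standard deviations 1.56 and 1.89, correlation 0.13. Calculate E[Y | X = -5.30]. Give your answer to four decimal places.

For a bivariate normal, E[Y | X=x] = μ_Y + ρ·(σ_Y/σ_X)·(x − μ_X).
E[Y | X=-5.30] = -1.97 + (0.13)·(1.89/1.56)·(-5.30 − (-4.61)) = -1.97 + (0.1575)·(-0.69) = -2.0787.

-2.0787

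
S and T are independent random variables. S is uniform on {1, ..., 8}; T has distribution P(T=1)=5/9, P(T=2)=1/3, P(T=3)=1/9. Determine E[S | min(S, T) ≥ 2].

5

P(min(S, T) ≥ 2) = 7/18.
Summing S·P(x,y) over outcomes with min(S, T) ≥ 2 gives 35/18.
E[S | min(S, T) ≥ 2] = (35/18) / (7/18) = 5.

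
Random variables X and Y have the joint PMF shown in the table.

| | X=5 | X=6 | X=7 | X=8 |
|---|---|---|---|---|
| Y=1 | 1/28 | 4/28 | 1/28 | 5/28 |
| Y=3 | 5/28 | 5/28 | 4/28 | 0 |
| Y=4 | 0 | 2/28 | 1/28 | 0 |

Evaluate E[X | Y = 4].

P(Y = 4) = 3/28.
Summing X·P(X=x,Y=y) over the conditioning event gives 19/28.
E[X | Y = 4] = (19/28) / (3/28) = 19/3.

19/3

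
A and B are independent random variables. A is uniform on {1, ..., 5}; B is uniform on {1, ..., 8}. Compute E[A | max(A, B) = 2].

Outcomes with max(A, B) = 2: (1,2), (2,1), (2,2), each with probability 1/40.
E[A | max(A, B) = 2] = (1 + 2 + 2) / 3 = 5/3.

5/3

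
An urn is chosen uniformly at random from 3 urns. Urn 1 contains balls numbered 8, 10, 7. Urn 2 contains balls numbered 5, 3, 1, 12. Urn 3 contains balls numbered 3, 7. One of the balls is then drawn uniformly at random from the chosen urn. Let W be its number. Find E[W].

E[W | urn 1] = (8+10+7)/3 = 25/3.
E[W | urn 2] = (5+3+1+12)/4 = 21/4.
E[W | urn 3] = (3+7)/2 = 5.
By the law of total expectation,
E[W] = (1/3)·(25/3) + (1/3)·(21/4) + (1/3)·(5) = 223/36.

223/36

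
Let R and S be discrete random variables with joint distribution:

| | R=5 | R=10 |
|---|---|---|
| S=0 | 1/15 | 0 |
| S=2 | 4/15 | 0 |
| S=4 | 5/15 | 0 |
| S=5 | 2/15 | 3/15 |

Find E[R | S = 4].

P(S = 4) = 1/3.
Σ R·P over the event = 5·(5/15) = 5/3.
E[R | S = 4] = (5/3) / (1/3) = 5.

5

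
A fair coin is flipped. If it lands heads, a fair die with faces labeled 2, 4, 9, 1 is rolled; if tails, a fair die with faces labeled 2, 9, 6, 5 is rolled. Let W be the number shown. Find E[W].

E[W | heads] = (2+4+9+1)/4 = 4.
E[W | tails] = (2+9+6+5)/4 = 11/2.
E[W] = (1/2)·(4) + (1/2)·(11/2) = 19/4.

19/4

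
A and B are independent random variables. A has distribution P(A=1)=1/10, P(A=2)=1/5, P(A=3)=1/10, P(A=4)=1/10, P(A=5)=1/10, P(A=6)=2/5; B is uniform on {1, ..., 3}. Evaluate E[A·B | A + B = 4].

P(A + B = 4) = 2/15.
Summing AB·P(x,y) over outcomes with A + B = 4 gives 7/15.
E[A·B | A + B = 4] = (7/15) / (2/15) = 7/2.

7/2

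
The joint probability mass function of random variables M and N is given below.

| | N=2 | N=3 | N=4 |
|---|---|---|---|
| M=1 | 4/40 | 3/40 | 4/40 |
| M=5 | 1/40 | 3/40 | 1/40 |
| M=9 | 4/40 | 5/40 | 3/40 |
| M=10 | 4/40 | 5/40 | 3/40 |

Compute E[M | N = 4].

6

P(N = 4) = 11/40.
Σ M·P over the event = 1·(4/40) + 5·(1/40) + 9·(3/40) + 10·(3/40) = 33/20.
E[M | N = 4] = (33/20) / (11/40) = 6.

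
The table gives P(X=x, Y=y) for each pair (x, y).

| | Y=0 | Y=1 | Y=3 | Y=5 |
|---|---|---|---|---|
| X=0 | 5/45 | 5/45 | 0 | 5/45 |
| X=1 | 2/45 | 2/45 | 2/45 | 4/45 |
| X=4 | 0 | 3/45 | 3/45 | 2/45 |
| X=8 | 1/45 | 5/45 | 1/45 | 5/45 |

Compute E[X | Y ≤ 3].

86/29

P(Y ≤ 3) = 29/45.
Summing X·P(X=x,Y=y) over the conditioning event gives 86/45.
E[X | Y ≤ 3] = (86/45) / (29/45) = 86/29.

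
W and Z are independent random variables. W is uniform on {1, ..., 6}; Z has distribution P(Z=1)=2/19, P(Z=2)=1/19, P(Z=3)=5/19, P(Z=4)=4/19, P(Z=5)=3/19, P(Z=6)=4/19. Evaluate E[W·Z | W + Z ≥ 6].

P(W + Z ≥ 6) = 89/114.
Summing WZ·P(x,y) over outcomes with W + Z ≥ 6 gives 487/38.
E[W·Z | W + Z ≥ 6] = (487/38) / (89/114) = 1461/89.

1461/89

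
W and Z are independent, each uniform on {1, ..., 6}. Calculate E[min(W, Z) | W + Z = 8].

14/5

Outcomes with W + Z = 8: (2,6), (3,5), (4,4), (5,3), (6,2), each with probability 1/36.
E[min(W, Z) | W + Z = 8] = (2 + 3 + 4 + 3 + 2) / 5 = 14/5.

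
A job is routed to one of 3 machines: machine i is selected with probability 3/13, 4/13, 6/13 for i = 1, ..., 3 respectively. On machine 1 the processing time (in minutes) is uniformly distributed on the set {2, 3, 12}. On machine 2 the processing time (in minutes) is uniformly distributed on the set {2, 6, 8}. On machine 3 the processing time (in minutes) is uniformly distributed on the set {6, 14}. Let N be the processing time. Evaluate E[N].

295/39

E[N | machine 1] = (2+3+12)/3 = 17/3.
E[N | machine 2] = (2+6+8)/3 = 16/3.
E[N | machine 3] = (6+14)/2 = 10.
By the law of total expectation,
E[N] = (3/13)·(17/3) + (4/13)·(16/3) + (6/13)·(10) = 295/39.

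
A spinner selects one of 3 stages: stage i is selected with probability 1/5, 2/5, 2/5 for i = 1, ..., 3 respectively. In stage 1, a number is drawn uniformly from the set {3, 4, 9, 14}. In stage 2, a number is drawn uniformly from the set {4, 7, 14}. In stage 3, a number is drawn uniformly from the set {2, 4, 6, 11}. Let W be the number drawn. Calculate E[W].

E[W | stage 1] = (3+4+9+14)/4 = 15/2.
E[W | stage 2] = (4+7+14)/3 = 25/3.
E[W | stage 3] = (2+4+6+11)/4 = 23/4.
E[W] = (1/5)·(15/2) + (2/5)·(25/3) + (2/5)·(23/4) = 107/15.

107/15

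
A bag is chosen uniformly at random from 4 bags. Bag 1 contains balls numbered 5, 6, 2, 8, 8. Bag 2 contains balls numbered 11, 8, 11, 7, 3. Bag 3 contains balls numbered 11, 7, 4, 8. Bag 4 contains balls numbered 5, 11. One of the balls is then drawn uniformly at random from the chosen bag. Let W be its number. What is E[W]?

293/40

E[W | bag 1] = (5+6+2+8+8)/5 = 29/5.
E[W | bag 2] = (11+8+11+7+3)/5 = 8.
E[W | bag 3] = (11+7+4+8)/4 = 15/2.
E[W | bag 4] = (5+11)/2 = 8.
By the law of total expectation,
E[W] = (1/4)·(29/5) + (1/4)·(8) + (1/4)·(15/2) + (1/4)·(8) = 293/40.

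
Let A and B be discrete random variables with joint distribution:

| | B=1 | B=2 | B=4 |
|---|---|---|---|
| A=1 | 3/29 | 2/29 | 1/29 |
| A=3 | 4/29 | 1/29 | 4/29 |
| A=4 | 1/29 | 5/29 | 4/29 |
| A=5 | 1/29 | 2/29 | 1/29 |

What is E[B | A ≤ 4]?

12/5

P(A ≤ 4) = 25/29.
Summing B·P(A=x,B=y) over the conditioning event gives 60/29.
E[B | A ≤ 4] = (60/29) / (25/29) = 12/5.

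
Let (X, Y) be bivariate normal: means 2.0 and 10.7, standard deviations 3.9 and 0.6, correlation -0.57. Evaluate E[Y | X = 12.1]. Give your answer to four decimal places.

E[Y | X=x] = μ_Y + ρ(σ_Y/σ_X)(x − μ_X) for jointly normal variables.
E[Y | X=12.1] = 10.7 + (-0.57)·(0.6/3.9)·(12.1 − (2.0)) = 10.7 + (-0.087692)·(10.1) = 9.8143.

9.8143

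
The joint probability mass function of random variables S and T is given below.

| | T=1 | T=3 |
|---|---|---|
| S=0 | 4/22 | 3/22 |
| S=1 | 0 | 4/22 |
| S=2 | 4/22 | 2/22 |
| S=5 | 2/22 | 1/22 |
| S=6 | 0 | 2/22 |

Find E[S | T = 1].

9/5

P(T = 1) = 5/11.
Summing S·P(S=x,T=y) over the conditioning event gives 9/11.
E[S | T = 1] = (9/11) / (5/11) = 9/5.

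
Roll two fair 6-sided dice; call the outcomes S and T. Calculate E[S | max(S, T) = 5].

Outcomes with max(S, T) = 5: (1,5), (2,5), (3,5), (4,5), (5,1), (5,2), (5,3), (5,4), (5,5), each with probability 1/36.
E[S | max(S, T) = 5] = (1 + 2 + 3 + 4 + 5 + 5 + 5 + 5 + 5) / 9 = 35/9.

35/9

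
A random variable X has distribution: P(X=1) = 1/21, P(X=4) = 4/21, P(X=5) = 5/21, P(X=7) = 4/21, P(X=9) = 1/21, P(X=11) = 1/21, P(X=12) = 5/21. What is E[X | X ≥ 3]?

149/20

P(X ≥ 3) = 20/21.
Σ over the event: 4·4/21 + 5·5/21 + 7·4/21 + 9·1/21 + 11·1/21 + 12·5/21 = 149/21.
E[X | X ≥ 3] = (149/21) / (20/21) = 149/20.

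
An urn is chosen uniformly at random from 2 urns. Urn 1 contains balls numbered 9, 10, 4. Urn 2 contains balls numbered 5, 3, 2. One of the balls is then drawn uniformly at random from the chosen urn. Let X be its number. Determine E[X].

E[X | urn 1] = (9+10+4)/3 = 23/3.
E[X | urn 2] = (5+3+2)/3 = 10/3.
By the law of total expectation,
E[X] = (1/2)·(23/3) + (1/2)·(10/3) = 11/2.

11/2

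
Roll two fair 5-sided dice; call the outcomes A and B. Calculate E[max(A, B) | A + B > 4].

82/19

P(A + B > 4) = 19/25.
Summing max(A,B)·P(x,y) over outcomes with A + B > 4 gives 82/25.
E[max(A, B) | A + B > 4] = (82/25) / (19/25) = 82/19.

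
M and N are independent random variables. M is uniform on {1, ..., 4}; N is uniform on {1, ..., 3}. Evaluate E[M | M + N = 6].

7/2

P(M + N = 6) = 1/6.
Summing M·P(x,y) over outcomes with M + N = 6 gives 7/12.
E[M | M + N = 6] = (7/12) / (1/6) = 7/2.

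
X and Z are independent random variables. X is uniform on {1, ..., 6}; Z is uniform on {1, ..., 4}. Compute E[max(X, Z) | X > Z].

32/7

P(X > Z) = 7/12.
Summing max(X,Z)·P(x,y) over outcomes with X > Z gives 8/3.
E[max(X, Z) | X > Z] = (8/3) / (7/12) = 32/7.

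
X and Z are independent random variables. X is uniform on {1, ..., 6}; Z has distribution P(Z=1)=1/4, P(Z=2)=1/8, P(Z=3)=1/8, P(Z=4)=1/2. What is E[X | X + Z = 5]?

P(X + Z = 5) = 1/6.
Summing X·P(x,y) over outcomes with X + Z = 5 gives 17/48.
E[X | X + Z = 5] = (17/48) / (1/6) = 17/8.

17/8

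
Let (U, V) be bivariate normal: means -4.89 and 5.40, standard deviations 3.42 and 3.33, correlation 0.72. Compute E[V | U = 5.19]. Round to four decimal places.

E[V | U=x] = μ_V + ρ(σ_V/σ_U)(x − μ_U) for jointly normal variables.
E[V | U=5.19] = 5.40 + (0.72)·(3.33/3.42)·(5.19 − (-4.89)) = 5.40 + (0.70105)·(10.08) = 12.4666.

12.4666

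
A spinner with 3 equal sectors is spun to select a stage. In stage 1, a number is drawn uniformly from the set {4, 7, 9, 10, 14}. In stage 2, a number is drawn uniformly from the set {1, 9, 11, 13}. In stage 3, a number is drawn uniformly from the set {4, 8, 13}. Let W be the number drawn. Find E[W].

769/90

E[W | stage 1] = (4+7+9+10+14)/5 = 44/5.
E[W | stage 2] = (1+9+11+13)/4 = 17/2.
E[W | stage 3] = (4+8+13)/3 = 25/3.
By the law of total expectation,
E[W] = (1/3)·(44/5) + (1/3)·(17/2) + (1/3)·(25/3) = 769/90.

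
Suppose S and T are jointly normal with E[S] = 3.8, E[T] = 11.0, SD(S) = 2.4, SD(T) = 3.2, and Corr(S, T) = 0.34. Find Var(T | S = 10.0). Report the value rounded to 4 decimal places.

9.0563

For a bivariate normal, Var(T | S=x) = σ_T²(1 − ρ²).
Var(T | S=10.0) = (3.2)²·(1 − (0.34)²) = 10.24·0.8844 = 9.0563.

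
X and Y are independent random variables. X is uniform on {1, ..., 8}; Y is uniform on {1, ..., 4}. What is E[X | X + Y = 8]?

11/2

Outcomes with X + Y = 8: (4,4), (5,3), (6,2), (7,1), each with probability 1/32.
E[X | X + Y = 8] = (4 + 5 + 6 + 7) / 4 = 11/2.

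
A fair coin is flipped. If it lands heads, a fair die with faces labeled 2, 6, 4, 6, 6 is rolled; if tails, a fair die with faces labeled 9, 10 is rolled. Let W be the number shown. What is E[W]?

143/20

E[W | heads] = (2+6+4+6+6)/5 = 24/5.
E[W | tails] = (9+10)/2 = 19/2.
By the law of total expectation,
E[W] = (1/2)·(24/5) + (1/2)·(19/2) = 143/20.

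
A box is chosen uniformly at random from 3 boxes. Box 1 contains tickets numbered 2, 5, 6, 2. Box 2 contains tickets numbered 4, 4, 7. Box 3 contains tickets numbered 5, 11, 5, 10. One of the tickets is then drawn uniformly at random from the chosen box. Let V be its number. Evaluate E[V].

11/2

E[V | box 1] = (2+5+6+2)/4 = 15/4.
E[V | box 2] = (4+4+7)/3 = 5.
E[V | box 3] = (5+11+5+10)/4 = 31/4.
E[V] = (1/3)·(15/4) + (1/3)·(5) + (1/3)·(31/4) = 11/2.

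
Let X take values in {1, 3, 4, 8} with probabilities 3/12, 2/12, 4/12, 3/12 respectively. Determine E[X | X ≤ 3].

P(X ≤ 3) = 5/12.
Σ over the event: 1·1/4 + 3·1/6 = 3/4.
E[X | X ≤ 3] = (3/4) / (5/12) = 9/5.

9/5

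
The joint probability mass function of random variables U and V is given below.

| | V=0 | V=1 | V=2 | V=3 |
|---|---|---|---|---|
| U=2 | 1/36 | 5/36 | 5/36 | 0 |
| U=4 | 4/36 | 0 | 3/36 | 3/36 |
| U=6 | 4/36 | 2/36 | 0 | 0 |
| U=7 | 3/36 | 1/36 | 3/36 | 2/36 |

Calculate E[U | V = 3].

26/5

P(V = 3) = 5/36.
Σ U·P over the event = 4·(3/36) + 7·(2/36) = 13/18.
E[U | V = 3] = (13/18) / (5/36) = 26/5.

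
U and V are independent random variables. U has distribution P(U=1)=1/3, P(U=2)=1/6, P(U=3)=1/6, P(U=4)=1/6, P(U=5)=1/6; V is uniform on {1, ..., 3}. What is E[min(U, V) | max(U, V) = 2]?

P(max(U, V) = 2) = 2/9.
Summing min(U,V)·P(x,y) over outcomes with max(U, V) = 2 gives 5/18.
E[min(U, V) | max(U, V) = 2] = (5/18) / (2/9) = 5/4.

5/4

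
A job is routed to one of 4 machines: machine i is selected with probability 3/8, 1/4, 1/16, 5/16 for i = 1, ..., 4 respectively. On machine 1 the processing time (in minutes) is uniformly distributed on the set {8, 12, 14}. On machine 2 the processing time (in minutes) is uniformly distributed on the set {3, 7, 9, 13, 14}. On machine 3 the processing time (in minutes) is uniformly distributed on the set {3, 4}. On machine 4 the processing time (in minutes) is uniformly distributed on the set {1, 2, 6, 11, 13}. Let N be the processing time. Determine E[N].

E[N | machine 1] = (8+12+14)/3 = 34/3.
E[N | machine 2] = (3+7+9+13+14)/5 = 46/5.
E[N | machine 3] = (3+4)/2 = 7/2.
E[N | machine 4] = (1+2+6+11+13)/5 = 33/5.
By the law of total expectation,
E[N] = (3/8)·(34/3) + (1/4)·(46/5) + (1/16)·(7/2) + (5/16)·(33/5) = 1413/160.

1413/160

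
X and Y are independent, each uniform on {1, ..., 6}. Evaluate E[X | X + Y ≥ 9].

Outcomes with X + Y ≥ 9: (3,6), (4,5), (4,6), (5,4), (5,5), (5,6), (6,3), (6,4), (6,5), (6,6), each with probability 1/36.
E[X | X + Y ≥ 9] = (3 + 4 + 4 + 5 + 5 + 5 + 6 + 6 + 6 + 6) / 10 = 5.

5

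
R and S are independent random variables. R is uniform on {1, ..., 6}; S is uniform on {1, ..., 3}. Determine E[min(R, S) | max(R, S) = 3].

9/5

Outcomes with max(R, S) = 3: (1,3), (2,3), (3,1), (3,2), (3,3), each with probability 1/18.
E[min(R, S) | max(R, S) = 3] = (1 + 2 + 1 + 2 + 3) / 5 = 9/5.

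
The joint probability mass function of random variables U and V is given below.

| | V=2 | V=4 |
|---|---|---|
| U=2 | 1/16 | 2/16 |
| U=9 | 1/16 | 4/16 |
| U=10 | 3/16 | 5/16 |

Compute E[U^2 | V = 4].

832/11

P(V = 4) = 11/16.
Σ U^2·P over the event = 4·(2/16) + 81·(4/16) + 100·(5/16) = 52.
E[U^2 | V = 4] = (52) / (11/16) = 832/11.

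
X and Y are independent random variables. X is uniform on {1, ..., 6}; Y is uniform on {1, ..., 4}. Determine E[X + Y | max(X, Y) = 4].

Outcomes with max(X, Y) = 4: (1,4), (2,4), (3,4), (4,1), (4,2), (4,3), (4,4), each with probability 1/24.
E[X + Y | max(X, Y) = 4] = (5 + 6 + 7 + 5 + 6 + 7 + 8) / 7 = 44/7.

44/7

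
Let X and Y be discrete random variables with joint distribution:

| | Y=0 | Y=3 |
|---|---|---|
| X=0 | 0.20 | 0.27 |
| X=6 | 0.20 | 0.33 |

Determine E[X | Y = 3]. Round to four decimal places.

P(Y = 3) = 0.60.
Summing X·P(X=x,Y=y) over the conditioning event gives 1.98.
E[X | Y = 3] = (1.98) / (0.60) = 3.3000.

3.3000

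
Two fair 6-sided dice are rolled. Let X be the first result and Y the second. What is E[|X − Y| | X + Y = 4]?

4/3

P(X + Y = 4) = 1/12.
Summing |X−Y|·P(x,y) over outcomes with X + Y = 4 gives 1/9.
E[|X − Y| | X + Y = 4] = (1/9) / (1/12) = 4/3.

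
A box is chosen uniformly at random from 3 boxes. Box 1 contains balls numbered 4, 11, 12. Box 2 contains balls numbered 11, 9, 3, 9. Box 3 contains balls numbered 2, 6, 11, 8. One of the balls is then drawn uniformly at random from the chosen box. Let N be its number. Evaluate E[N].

E[N | box 1] = (4+11+12)/3 = 9.
E[N | box 2] = (11+9+3+9)/4 = 8.
E[N | box 3] = (2+6+11+8)/4 = 27/4.
E[N] = (1/3)·(9) + (1/3)·(8) + (1/3)·(27/4) = 95/12.

95/12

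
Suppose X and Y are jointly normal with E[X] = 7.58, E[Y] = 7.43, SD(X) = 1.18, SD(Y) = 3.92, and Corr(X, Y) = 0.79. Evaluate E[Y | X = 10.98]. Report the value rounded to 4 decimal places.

16.3530

For a bivariate normal, E[Y | X=x] = μ_Y + ρ·(σ_Y/σ_X)·(x − μ_X).
E[Y | X=10.98] = 7.43 + (0.79)·(3.92/1.18)·(10.98 − (7.58)) = 7.43 + (2.6244)·(3.4) = 16.3530.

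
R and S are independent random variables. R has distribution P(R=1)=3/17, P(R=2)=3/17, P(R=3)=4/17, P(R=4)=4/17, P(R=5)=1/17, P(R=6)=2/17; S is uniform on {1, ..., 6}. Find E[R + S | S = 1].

P(S = 1) = 1/6.
Summing (R+S)·P(x,y) over outcomes with S = 1 gives 71/102.
E[R + S | S = 1] = (71/102) / (1/6) = 71/17.

71/17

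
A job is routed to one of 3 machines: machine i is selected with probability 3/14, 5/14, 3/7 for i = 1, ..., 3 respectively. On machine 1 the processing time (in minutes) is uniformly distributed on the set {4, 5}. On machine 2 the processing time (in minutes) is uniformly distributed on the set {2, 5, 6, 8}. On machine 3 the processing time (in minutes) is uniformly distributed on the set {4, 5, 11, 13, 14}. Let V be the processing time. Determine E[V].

E[V | machine 1] = (4+5)/2 = 9/2.
E[V | machine 2] = (2+5+6+8)/4 = 21/4.
E[V | machine 3] = (4+5+11+13+14)/5 = 47/5.
By the law of total expectation,
E[V] = (3/14)·(9/2) + (5/14)·(21/4) + (3/7)·(47/5) = 1923/280.

1923/280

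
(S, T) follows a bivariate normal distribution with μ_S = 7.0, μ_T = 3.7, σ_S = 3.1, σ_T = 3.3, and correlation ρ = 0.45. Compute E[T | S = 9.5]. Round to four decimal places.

4.8976

E[T | S=x] = μ_T + ρ(σ_T/σ_S)(x − μ_S) for jointly normal variables.
E[T | S=9.5] = 3.7 + (0.45)·(3.3/3.1)·(9.5 − (7.0)) = 3.7 + (0.47903)·(2.5) = 4.8976.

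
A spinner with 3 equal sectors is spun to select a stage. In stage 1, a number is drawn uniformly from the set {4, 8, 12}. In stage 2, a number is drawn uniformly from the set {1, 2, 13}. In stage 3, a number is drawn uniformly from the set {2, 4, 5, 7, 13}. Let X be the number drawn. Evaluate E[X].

293/45

E[X | stage 1] = (4+8+12)/3 = 8.
E[X | stage 2] = (1+2+13)/3 = 16/3.
E[X | stage 3] = (2+4+5+7+13)/5 = 31/5.
E[X] = (1/3)·(8) + (1/3)·(16/3) + (1/3)·(31/5) = 293/45.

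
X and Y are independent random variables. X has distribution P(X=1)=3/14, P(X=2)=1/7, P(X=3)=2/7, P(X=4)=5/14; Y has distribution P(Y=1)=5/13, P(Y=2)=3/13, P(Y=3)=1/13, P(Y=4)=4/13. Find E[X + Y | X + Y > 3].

210/37

P(X + Y > 3) = 74/91.
Summing (X+Y)·P(x,y) over outcomes with X + Y > 3 gives 60/13.
E[X + Y | X + Y > 3] = (60/13) / (74/91) = 210/37.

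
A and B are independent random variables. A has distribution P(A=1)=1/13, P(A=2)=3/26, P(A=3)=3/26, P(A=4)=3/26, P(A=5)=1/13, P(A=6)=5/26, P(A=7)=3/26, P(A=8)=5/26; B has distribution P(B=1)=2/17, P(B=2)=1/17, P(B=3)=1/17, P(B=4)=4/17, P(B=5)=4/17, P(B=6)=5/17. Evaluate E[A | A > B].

P(A > B) = 239/442.
Summing A·P(x,y) over outcomes with A > B gives 46/13.
E[A | A > B] = (46/13) / (239/442) = 1564/239.

1564/239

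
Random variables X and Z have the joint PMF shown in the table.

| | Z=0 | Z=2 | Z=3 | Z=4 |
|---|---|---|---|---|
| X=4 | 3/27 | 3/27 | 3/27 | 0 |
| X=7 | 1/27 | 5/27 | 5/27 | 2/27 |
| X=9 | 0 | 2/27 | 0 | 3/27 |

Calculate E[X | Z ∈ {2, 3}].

P(Z ∈ {2, 3}) = 2/3.
Σ X·P over the event = 4·(3/27) + 4·(3/27) + 7·(5/27) + 7·(5/27) + 9·(2/27) = 112/27.
E[X | Z ∈ {2, 3}] = (112/27) / (2/3) = 56/9.

56/9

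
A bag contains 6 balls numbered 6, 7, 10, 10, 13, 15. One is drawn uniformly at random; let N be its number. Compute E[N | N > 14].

15

P(N > 14) = 1/6.
Σ over the event: 15·1/6 = 5/2.
E[N | N > 14] = (5/2) / (1/6) = 15.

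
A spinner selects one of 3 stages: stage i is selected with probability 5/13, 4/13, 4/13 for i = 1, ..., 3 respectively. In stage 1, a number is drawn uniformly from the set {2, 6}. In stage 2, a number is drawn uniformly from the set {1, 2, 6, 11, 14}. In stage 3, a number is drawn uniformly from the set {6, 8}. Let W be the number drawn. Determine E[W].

376/65

E[W | stage 1] = (2+6)/2 = 4.
E[W | stage 2] = (1+2+6+11+14)/5 = 34/5.
E[W | stage 3] = (6+8)/2 = 7.
E[W] = (5/13)·(4) + (4/13)·(34/5) + (4/13)·(7) = 376/65.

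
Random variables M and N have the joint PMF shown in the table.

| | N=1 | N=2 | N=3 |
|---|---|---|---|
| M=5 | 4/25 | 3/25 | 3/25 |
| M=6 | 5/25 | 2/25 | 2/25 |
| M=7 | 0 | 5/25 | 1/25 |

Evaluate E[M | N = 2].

P(N = 2) = 2/5.
Σ M·P over the event = 5·(3/25) + 6·(2/25) + 7·(5/25) = 62/25.
E[M | N = 2] = (62/25) / (2/5) = 31/5.

31/5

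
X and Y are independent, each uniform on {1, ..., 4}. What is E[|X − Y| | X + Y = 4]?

4/3

Outcomes with X + Y = 4: (1,3), (2,2), (3,1), each with probability 1/16.
E[|X − Y| | X + Y = 4] = (2 + 0 + 2) / 3 = 4/3.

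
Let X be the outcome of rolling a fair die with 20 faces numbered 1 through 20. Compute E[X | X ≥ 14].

17

Given X ≥ 14, X is equally likely to be any of {14, 15, 16, 17, 18, 19, 20}.
E[X | X ≥ 14] = (14 + 15 + 16 + 17 + 18 + 19 + 20) / 7 = 17.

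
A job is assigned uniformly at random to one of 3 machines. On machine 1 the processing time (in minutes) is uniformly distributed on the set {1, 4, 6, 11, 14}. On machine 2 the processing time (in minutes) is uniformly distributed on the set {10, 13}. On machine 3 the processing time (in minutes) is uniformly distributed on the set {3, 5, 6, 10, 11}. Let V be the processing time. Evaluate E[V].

E[V | machine 1] = (1+4+6+11+14)/5 = 36/5.
E[V | machine 2] = (10+13)/2 = 23/2.
E[V | machine 3] = (3+5+6+10+11)/5 = 7.
E[V] = (1/3)·(36/5) + (1/3)·(23/2) + (1/3)·(7) = 257/30.

257/30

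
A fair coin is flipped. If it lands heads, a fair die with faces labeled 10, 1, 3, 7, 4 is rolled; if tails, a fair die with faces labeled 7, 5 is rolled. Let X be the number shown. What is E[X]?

11/2

E[X | heads] = (10+1+3+7+4)/5 = 5.
E[X | tails] = (7+5)/2 = 6.
E[X] = (1/2)·(5) + (1/2)·(6) = 11/2.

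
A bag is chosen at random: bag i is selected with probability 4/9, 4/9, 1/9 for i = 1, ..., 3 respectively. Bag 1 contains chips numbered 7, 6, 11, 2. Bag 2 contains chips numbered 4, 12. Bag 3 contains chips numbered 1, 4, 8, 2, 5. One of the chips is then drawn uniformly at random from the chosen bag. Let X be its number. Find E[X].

E[X | bag 1] = (7+6+11+2)/4 = 13/2.
E[X | bag 2] = (4+12)/2 = 8.
E[X | bag 3] = (1+4+8+2+5)/5 = 4.
E[X] = (4/9)·(13/2) + (4/9)·(8) + (1/9)·(4) = 62/9.

62/9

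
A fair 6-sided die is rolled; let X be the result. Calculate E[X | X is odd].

Given X is odd, X is equally likely to be any of {1, 3, 5}.
E[X | X is odd] = (1 + 3 + 5) / 3 = 3.

3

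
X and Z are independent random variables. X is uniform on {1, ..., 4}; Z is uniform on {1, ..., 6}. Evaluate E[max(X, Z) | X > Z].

10/3

P(X > Z) = 1/4.
Summing max(X,Z)·P(x,y) over outcomes with X > Z gives 5/6.
E[max(X, Z) | X > Z] = (5/6) / (1/4) = 10/3.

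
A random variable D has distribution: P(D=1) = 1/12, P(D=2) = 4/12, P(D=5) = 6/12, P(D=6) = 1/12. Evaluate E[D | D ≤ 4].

9/5

P(D ≤ 4) = 5/12.
Σ over the event: 1·1/12 + 2·1/3 = 3/4.
E[D | D ≤ 4] = (3/4) / (5/12) = 9/5.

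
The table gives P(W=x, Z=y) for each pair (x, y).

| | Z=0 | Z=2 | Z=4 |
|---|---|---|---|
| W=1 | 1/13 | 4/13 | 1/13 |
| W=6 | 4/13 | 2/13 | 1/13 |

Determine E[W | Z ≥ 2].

P(Z ≥ 2) = 8/13.
Σ W·P over the event = 1·(4/13) + 1·(1/13) + 6·(2/13) + 6·(1/13) = 23/13.
E[W | Z ≥ 2] = (23/13) / (8/13) = 23/8.

23/8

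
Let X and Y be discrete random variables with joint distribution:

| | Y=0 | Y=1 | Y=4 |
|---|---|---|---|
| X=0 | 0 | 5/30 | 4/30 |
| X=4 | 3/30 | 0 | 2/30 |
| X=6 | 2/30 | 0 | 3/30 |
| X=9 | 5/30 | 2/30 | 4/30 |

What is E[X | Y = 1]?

P(Y = 1) = 7/30.
Σ X·P over the event = 0·(5/30) + 9·(2/30) = 3/5.
E[X | Y = 1] = (3/5) / (7/30) = 18/7.

18/7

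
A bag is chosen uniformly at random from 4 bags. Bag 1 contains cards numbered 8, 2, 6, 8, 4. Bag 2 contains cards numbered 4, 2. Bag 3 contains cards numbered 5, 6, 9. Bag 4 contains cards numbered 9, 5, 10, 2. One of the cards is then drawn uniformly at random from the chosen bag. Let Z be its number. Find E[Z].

653/120

E[Z | bag 1] = (8+2+6+8+4)/5 = 28/5.
E[Z | bag 2] = (4+2)/2 = 3.
E[Z | bag 3] = (5+6+9)/3 = 20/3.
E[Z | bag 4] = (9+5+10+2)/4 = 13/2.
E[Z] = (1/4)·(28/5) + (1/4)·(3) + (1/4)·(20/3) + (1/4)·(13/2) = 653/120.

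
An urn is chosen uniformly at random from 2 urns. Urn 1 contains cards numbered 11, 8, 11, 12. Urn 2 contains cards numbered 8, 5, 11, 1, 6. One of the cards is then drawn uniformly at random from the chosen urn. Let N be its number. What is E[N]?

E[N | urn 1] = (11+8+11+12)/4 = 21/2.
E[N | urn 2] = (8+5+11+1+6)/5 = 31/5.
E[N] = (1/2)·(21/2) + (1/2)·(31/5) = 167/20.

167/20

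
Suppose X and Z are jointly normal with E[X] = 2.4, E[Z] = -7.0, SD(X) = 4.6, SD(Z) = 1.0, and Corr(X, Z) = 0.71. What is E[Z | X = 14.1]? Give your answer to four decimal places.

E[Z | X=x] = μ_Z + ρ(σ_Z/σ_X)(x − μ_X) for jointly normal variables.
E[Z | X=14.1] = -7.0 + (0.71)·(1.0/4.6)·(14.1 − (2.4)) = -7.0 + (0.15435)·(11.7) = -5.1941.

-5.1941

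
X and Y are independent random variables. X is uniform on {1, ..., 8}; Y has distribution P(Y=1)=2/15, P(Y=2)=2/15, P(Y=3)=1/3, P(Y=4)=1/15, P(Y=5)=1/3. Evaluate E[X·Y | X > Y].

P(X > Y) = 7/12.
Summing XY·P(x,y) over outcomes with X > Y gives 427/40.
E[X·Y | X > Y] = (427/40) / (7/12) = 183/10.

183/10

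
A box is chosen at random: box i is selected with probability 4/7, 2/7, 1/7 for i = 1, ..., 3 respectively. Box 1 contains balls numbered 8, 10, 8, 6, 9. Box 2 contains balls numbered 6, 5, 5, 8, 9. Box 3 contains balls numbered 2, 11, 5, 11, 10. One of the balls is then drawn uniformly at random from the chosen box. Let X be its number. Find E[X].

E[X | box 1] = (8+10+8+6+9)/5 = 41/5.
E[X | box 2] = (6+5+5+8+9)/5 = 33/5.
E[X | box 3] = (2+11+5+11+10)/5 = 39/5.
E[X] = (4/7)·(41/5) + (2/7)·(33/5) + (1/7)·(39/5) = 269/35.

269/35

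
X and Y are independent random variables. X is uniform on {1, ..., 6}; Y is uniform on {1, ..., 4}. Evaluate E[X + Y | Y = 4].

Outcomes with Y = 4: (1,4), (2,4), (3,4), (4,4), (5,4), (6,4), each with probability 1/24.
E[X + Y | Y = 4] = (5 + 6 + 7 + 8 + 9 + 10) / 6 = 15/2.

15/2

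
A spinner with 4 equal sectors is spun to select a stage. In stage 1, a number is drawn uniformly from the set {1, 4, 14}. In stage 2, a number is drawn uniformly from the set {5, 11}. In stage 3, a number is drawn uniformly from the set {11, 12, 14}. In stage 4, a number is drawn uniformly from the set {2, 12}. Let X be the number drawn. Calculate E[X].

101/12

E[X | stage 1] = (1+4+14)/3 = 19/3.
E[X | stage 2] = (5+11)/2 = 8.
E[X | stage 3] = (11+12+14)/3 = 37/3.
E[X | stage 4] = (2+12)/2 = 7.
E[X] = (1/4)·(19/3) + (1/4)·(8) + (1/4)·(37/3) + (1/4)·(7) = 101/12.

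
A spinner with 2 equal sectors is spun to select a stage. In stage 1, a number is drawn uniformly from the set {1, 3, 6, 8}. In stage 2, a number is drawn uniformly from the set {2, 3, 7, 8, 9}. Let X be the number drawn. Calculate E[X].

E[X | stage 1] = (1+3+6+8)/4 = 9/2.
E[X | stage 2] = (2+3+7+8+9)/5 = 29/5.
By the law of total expectation,
E[X] = (1/2)·(9/2) + (1/2)·(29/5) = 103/20.

103/20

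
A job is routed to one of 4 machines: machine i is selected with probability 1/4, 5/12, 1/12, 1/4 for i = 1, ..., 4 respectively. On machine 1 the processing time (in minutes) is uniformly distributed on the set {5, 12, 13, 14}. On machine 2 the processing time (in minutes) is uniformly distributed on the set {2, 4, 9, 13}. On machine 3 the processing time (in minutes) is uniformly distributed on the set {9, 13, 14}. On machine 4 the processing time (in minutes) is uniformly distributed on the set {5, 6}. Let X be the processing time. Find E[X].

193/24

E[X | machine 1] = (5+12+13+14)/4 = 11.
E[X | machine 2] = (2+4+9+13)/4 = 7.
E[X | machine 3] = (9+13+14)/3 = 12.
E[X | machine 4] = (5+6)/2 = 11/2.
E[X] = (1/4)·(11) + (5/12)·(7) + (1/12)·(12) + (1/4)·(11/2) = 193/24.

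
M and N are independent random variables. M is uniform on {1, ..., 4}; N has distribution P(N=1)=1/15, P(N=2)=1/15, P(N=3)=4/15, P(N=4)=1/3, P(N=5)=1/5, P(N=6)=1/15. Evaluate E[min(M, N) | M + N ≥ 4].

P(M + N ≥ 4) = 19/20.
Summing min(M,N)·P(x,y) over outcomes with M + N ≥ 4 gives 67/30.
E[min(M, N) | M + N ≥ 4] = (67/30) / (19/20) = 134/57.

134/57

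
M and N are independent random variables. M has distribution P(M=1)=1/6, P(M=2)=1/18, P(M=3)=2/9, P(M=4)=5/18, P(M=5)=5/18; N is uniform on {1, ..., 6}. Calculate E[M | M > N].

P(M > N) = 11/27.
Summing M·P(x,y) over outcomes with M > N gives 31/18.
E[M | M > N] = (31/18) / (11/27) = 93/22.

93/22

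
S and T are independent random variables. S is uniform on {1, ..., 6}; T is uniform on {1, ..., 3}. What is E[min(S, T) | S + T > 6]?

7/3

P(S + T > 6) = 1/3.
Summing min(S,T)·P(x,y) over outcomes with S + T > 6 gives 7/9.
E[min(S, T) | S + T > 6] = (7/9) / (1/3) = 7/3.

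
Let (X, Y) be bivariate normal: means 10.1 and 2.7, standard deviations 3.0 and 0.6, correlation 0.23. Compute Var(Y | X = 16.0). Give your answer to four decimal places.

Var(Y | X=x) = (1 − ρ²)·σ_Y².
Var(Y | X=16.0) = (0.6)²·(1 − (0.23)²) = 0.36·0.9471 = 0.3410.

0.3410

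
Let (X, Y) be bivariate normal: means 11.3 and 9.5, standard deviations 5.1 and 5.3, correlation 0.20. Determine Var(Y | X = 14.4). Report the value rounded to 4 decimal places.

26.9664

Var(Y | X=x) = (1 − ρ²)·σ_Y².
Var(Y | X=14.4) = (5.3)²·(1 − (0.20)²) = 28.09·0.96 = 26.9664.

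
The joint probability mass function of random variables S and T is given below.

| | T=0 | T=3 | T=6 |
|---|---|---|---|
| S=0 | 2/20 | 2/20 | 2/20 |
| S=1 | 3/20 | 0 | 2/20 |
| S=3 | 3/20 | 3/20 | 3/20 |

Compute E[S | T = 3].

P(T = 3) = 1/4.
Σ S·P over the event = 0·(2/20) + 3·(3/20) = 9/20.
E[S | T = 3] = (9/20) / (1/4) = 9/5.

9/5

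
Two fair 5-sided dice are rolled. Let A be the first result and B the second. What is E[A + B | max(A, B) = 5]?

70/9

P(max(A, B) = 5) = 9/25.
Summing (A+B)·P(x,y) over outcomes with max(A, B) = 5 gives 14/5.
E[A + B | max(A, B) = 5] = (14/5) / (9/25) = 70/9.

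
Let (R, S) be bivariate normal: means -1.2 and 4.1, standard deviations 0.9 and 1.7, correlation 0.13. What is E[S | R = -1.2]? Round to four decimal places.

E[S | R=x] = μ_S + ρ(σ_S/σ_R)(x − μ_R) for jointly normal variables.
E[S | R=-1.2] = 4.1 + (0.13)·(1.7/0.9)·(-1.2 − (-1.2)) = 4.1 + (0.24556)·(0) = 4.1000.

4.1000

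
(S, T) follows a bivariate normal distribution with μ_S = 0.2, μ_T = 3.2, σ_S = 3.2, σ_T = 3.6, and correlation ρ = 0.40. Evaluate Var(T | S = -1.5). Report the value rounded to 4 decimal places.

For a bivariate normal, Var(T | S=x) = σ_T²(1 − ρ²).
Var(T | S=-1.5) = (3.6)²·(1 − (0.40)²) = 12.96·0.84 = 10.8864.

10.8864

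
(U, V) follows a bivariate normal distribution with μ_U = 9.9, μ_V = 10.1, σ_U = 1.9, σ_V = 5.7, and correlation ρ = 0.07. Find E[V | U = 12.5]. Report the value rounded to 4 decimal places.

10.6460

E[V | U=x] = μ_V + ρ(σ_V/σ_U)(x − μ_U) for jointly normal variables.
E[V | U=12.5] = 10.1 + (0.07)·(5.7/1.9)·(12.5 − (9.9)) = 10.1 + (0.21)·(2.6) = 10.6460.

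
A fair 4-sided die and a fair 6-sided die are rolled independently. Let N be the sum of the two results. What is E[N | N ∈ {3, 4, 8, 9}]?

6

P(N ∈ {3, 4, 8, 9}) = 5/12.
Σ over the event: 3·1/12 + 4·1/8 + 8·1/8 + 9·1/12 = 5/2.
E[N | N ∈ {3, 4, 8, 9}] = (5/2) / (5/12) = 6.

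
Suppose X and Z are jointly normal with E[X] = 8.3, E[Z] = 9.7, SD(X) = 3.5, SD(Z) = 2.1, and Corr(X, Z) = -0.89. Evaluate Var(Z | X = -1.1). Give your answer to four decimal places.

0.9168

The conditional variance in a bivariate normal is σ_Z²(1 − ρ²), independent of x.
Var(Z | X=-1.1) = (2.1)²·(1 − (-0.89)²) = 4.41·0.2079 = 0.9168.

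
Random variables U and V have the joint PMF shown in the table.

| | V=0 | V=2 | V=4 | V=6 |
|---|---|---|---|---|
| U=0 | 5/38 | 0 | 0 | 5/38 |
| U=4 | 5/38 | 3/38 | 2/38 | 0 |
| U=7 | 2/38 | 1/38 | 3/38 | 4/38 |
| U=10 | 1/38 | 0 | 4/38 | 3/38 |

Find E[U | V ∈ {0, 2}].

P(V ∈ {0, 2}) = 17/38.
Σ U·P over the event = 0·(5/38) + 4·(5/38) + 4·(3/38) + 7·(2/38) + 7·(1/38) + 10·(1/38) = 63/38.
E[U | V ∈ {0, 2}] = (63/38) / (17/38) = 63/17.

63/17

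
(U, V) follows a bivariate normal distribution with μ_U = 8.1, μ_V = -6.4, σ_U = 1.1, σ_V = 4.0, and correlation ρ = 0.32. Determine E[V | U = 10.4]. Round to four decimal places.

For a bivariate normal, E[V | U=x] = μ_V + ρ·(σ_V/σ_U)·(x − μ_U).
E[V | U=10.4] = -6.4 + (0.32)·(4.0/1.1)·(10.4 − (8.1)) = -6.4 + (1.16364)·(2.3) = -3.7236.

-3.7236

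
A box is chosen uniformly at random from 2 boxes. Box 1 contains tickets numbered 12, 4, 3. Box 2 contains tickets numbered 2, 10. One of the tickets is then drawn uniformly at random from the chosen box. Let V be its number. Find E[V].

37/6

E[V | box 1] = (12+4+3)/3 = 19/3.
E[V | box 2] = (2+10)/2 = 6.
E[V] = (1/2)·(19/3) + (1/2)·(6) = 37/6.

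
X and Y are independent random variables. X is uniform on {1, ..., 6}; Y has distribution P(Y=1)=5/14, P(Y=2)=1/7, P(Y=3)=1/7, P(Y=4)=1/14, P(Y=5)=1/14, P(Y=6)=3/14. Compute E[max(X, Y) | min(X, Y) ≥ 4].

P(min(X, Y) ≥ 4) = 5/28.
Summing max(X,Y)·P(x,y) over outcomes with min(X, Y) ≥ 4 gives 85/84.
E[max(X, Y) | min(X, Y) ≥ 4] = (85/84) / (5/28) = 17/3.

17/3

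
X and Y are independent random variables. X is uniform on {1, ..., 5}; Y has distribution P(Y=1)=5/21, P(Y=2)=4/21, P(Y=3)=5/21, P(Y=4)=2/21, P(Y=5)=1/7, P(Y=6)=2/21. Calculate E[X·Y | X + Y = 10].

P(X + Y = 10) = 1/21.
Summing XY·P(x,y) over outcomes with X + Y = 10 gives 41/35.
E[X·Y | X + Y = 10] = (41/35) / (1/21) = 123/5.

123/5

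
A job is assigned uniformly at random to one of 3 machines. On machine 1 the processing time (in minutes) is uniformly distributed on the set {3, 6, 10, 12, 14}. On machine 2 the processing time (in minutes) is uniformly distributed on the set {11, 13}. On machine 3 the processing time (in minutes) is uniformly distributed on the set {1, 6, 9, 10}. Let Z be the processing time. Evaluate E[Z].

55/6

E[Z | machine 1] = (3+6+10+12+14)/5 = 9.
E[Z | machine 2] = (11+13)/2 = 12.
E[Z | machine 3] = (1+6+9+10)/4 = 13/2.
By the law of total expectation,
E[Z] = (1/3)·(9) + (1/3)·(12) + (1/3)·(13/2) = 55/6.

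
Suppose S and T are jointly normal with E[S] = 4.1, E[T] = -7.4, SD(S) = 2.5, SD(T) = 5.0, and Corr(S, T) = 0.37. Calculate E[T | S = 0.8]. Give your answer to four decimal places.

For a bivariate normal, E[T | S=x] = μ_T + ρ·(σ_T/σ_S)·(x − μ_S).
E[T | S=0.8] = -7.4 + (0.37)·(5.0/2.5)·(0.8 − (4.1)) = -7.4 + (0.74)·(-3.3) = -9.8420.

-9.8420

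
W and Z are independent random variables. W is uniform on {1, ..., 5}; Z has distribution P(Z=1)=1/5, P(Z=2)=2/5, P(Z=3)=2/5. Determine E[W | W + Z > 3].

10/3

P(W + Z > 3) = 21/25.
Summing W·P(x,y) over outcomes with W + Z > 3 gives 14/5.
E[W | W + Z > 3] = (14/5) / (21/25) = 10/3.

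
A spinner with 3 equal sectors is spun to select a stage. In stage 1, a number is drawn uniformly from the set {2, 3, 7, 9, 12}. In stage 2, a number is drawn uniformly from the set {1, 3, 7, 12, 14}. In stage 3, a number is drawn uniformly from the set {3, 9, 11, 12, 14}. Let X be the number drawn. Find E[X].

E[X | stage 1] = (2+3+7+9+12)/5 = 33/5.
E[X | stage 2] = (1+3+7+12+14)/5 = 37/5.
E[X | stage 3] = (3+9+11+12+14)/5 = 49/5.
E[X] = (1/3)·(33/5) + (1/3)·(37/5) + (1/3)·(49/5) = 119/15.

119/15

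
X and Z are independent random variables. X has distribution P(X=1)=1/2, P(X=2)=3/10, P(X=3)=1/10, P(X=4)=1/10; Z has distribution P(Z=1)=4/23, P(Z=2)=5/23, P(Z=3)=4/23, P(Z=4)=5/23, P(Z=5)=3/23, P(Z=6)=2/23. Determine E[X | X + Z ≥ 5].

283/134

P(X + Z ≥ 5) = 67/115.
Summing X·P(x,y) over outcomes with X + Z ≥ 5 gives 283/230.
E[X | X + Z ≥ 5] = (283/230) / (67/115) = 283/134.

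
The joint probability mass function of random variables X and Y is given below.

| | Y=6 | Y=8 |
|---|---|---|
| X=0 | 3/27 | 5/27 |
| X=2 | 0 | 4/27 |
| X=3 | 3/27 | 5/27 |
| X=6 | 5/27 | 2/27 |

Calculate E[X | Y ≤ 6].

P(Y ≤ 6) = 11/27.
Σ X·P over the event = 0·(3/27) + 3·(3/27) + 6·(5/27) = 13/9.
E[X | Y ≤ 6] = (13/9) / (11/27) = 39/11.

39/11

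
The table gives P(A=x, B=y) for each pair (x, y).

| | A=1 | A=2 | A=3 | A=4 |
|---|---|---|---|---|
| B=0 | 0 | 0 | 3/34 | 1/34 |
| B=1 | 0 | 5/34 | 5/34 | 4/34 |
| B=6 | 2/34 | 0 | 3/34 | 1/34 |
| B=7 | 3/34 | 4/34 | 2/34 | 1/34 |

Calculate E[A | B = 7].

P(B = 7) = 5/17.
Σ A·P over the event = 1·(3/34) + 2·(4/34) + 3·(2/34) + 4·(1/34) = 21/34.
E[A | B = 7] = (21/34) / (5/17) = 21/10.

21/10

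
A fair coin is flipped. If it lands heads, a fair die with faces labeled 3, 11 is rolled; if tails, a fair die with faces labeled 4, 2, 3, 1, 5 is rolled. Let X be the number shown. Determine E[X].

E[X | heads] = (3+11)/2 = 7.
E[X | tails] = (4+2+3+1+5)/5 = 3.
By the law of total expectation,
E[X] = (1/2)·(7) + (1/2)·(3) = 5.

5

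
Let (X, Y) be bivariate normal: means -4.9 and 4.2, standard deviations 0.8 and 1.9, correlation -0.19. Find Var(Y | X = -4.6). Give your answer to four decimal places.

Var(Y | X=x) = (1 − ρ²)·σ_Y².
Var(Y | X=-4.6) = (1.9)²·(1 − (-0.19)²) = 3.61·0.9639 = 3.4797.

3.4797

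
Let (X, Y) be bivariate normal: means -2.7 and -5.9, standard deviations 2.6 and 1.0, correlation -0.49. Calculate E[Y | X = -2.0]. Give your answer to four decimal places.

-6.0319

For a bivariate normal, E[Y | X=x] = μ_Y + ρ·(σ_Y/σ_X)·(x − μ_X).
E[Y | X=-2.0] = -5.9 + (-0.49)·(1.0/2.6)·(-2.0 − (-2.7)) = -5.9 + (-0.18846)·(0.7) = -6.0319.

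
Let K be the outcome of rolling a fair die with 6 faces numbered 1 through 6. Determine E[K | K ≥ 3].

Given K ≥ 3, K is equally likely to be any of {3, 4, 5, 6}.
E[K | K ≥ 3] = (3 + 4 + 5 + 6) / 4 = 9/2.

9/2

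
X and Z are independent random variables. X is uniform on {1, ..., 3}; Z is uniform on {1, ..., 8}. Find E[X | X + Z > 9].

8/3

Outcomes with X + Z > 9: (2,8), (3,7), (3,8), each with probability 1/24.
E[X | X + Z > 9] = (2 + 3 + 3) / 3 = 8/3.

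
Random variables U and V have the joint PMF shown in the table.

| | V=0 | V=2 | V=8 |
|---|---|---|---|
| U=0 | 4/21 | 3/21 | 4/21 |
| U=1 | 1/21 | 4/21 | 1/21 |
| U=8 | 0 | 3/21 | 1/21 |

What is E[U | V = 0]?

P(V = 0) = 5/21.
Σ U·P over the event = 0·(4/21) + 1·(1/21) = 1/21.
E[U | V = 0] = (1/21) / (5/21) = 1/5.

1/5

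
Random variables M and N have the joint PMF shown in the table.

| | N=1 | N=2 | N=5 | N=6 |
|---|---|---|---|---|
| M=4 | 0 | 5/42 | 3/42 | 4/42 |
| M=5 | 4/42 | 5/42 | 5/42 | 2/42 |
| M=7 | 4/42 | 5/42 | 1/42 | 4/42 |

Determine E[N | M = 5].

P(M = 5) = 8/21.
Σ N·P over the event = 1·(4/42) + 2·(5/42) + 5·(5/42) + 6·(2/42) = 17/14.
E[N | M = 5] = (17/14) / (8/21) = 51/16.

51/16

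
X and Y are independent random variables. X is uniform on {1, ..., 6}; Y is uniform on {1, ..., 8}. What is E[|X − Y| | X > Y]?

7/3

P(X > Y) = 5/16.
Summing |X−Y|·P(x,y) over outcomes with X > Y gives 35/48.
E[|X − Y| | X > Y] = (35/48) / (5/16) = 7/3.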